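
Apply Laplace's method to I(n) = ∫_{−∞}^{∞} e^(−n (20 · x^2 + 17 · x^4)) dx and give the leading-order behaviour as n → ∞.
I(n) ~ sqrt(π/(20n))

φ(x) = 20 · x^2 + 17 · x^4 has its unique global minimum at x* = 0 (since φ'(x) = 40x + 68x^3 = 0 only at x = 0 for real x with both coefficients positive, and φ → ∞ as |x| → ∞). At x* = 0, φ(0) = 0 and φ''(0) = 40. Laplace's method then gives
  I(n) ~ sqrt(2π / (n · φ''(0))) · e^(−n φ(0)) = sqrt(2π / (40n)) = sqrt(π/(20n)).
The 17 · x^4 term contributes only at subleading order (an O(1/n) relative correction).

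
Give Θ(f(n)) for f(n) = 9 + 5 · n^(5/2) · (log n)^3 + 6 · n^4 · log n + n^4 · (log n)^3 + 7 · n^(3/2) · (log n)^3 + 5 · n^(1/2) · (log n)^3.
f(n) ∈ Θ(n^4 · (log n)^3)

Compare the terms by growth order. For large n, n^a · (log n)^b dominates n^a' · (log n)^b' iff a > a', or (a = a' and b > b'). Ranking the 6 terms shows the dominant one is n^4 · (log n)^3. Hence f(n) ∈ Θ(n^4 · (log n)^3).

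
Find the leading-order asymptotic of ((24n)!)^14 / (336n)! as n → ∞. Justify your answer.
((24n)!)^14/(336n)! ~ ((2π·24n)^(13/2) / sqrt(14)) · 14^(−14·24n)  →  0

Write N = 24n. Stirling: N! ~ sqrt(2π N)(N/e)^N and (14N)! ~ sqrt(2π·14N)·(14N/e)^(14N).
  (N!)^14/(14N)! ~ (2π N)^(14/2) (N/e)^(14N) / [sqrt(2π·14N) (14N/e)^(14N)]
     = (2π N)^(14/2) / sqrt(2π·14N) · (N/(14N))^(14N)
     = (2π N)^((14−1)/2) / sqrt(14) · 14^(−14N).
Since 14^14 > 1, the factor 14^(−14N) decays exponentially, so the ratio → 0. Substituting N = 24n gives the stated form.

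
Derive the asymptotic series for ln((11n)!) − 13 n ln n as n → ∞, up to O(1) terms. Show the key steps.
ln((11n)!) − 13 n ln n = −2 n ln n + 11(ln 11 − 1) n + (1/2) ln(2π·11n) + O(1/n)

Stirling: ln((11n)!) = 11n ln(11n) − 11n + (1/2) ln(2π·11n) + O(1/n).
Expand 11n ln(11n) = 11n (ln n + ln 11) = 11n ln n + 11n ln 11.
Subtract 13n ln n: leading term is (11 − 13) n ln n = −2 n ln n. The next term is 11n ln 11 − 11n = 11(ln 11 − 1) n. Then the (1/2) ln(2π·11n) correction.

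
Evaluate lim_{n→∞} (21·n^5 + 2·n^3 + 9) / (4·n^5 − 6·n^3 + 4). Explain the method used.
lim = 21/4

For large n the leading n^5 terms dominate both numerator and denominator. Dividing top and bottom by n^5, every other term tends to 0, leaving 21/4.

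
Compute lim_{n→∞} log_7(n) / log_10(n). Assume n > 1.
lim = ln(10) / ln(7) = log_7(10)

Change of base: log_7(n) = ln n / ln 7 and log_10(n) = ln n / ln 10. The ratio is (ln n / ln 7) · (ln 10 / ln n) = ln 10 / ln 7, a constant independent of n. So the limit is ln 10 / ln 7 = log_7(10).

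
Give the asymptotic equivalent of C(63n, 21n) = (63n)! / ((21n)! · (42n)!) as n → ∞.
C(63n, 21n) ~ (27/4)^(21n) · sqrt(3/(4π·21n))

Write N = 21n. Apply Stirling to each factorial:
  (3N)! ~ sqrt(2π·3N) · (3N/e)^(3N),
  N! ~ sqrt(2π N) · (N/e)^N,
  (2N)! ~ sqrt(2π·2N) · (2N/e)^(2N).
The exponential factors combine to (3N)^(3N) / (N^N · (2N)^(2N)) = 3^(3N)/2^(2N) = (3^3/2^2)^N = (27/4)^N.
The square-root prefactors combine to sqrt(2π·3N) / (sqrt(2π N)·sqrt(2π·2N)) = sqrt(3 / (2π·2·N)) = sqrt(3/(4π·21n)).
Substituting N = 21n: C(63n, 21n) ~ (27/4)^(21n) · sqrt(3/(4π·21n)).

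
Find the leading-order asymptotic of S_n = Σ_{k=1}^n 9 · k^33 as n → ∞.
S_n ~ 9 · n^34 / 34

By integral comparison (Euler-Maclaurin), Σ_{k=1}^n 9 · k^33 = 9 · ∫_0^n x^33 dx + O(n^33) = 9 · n^34/34 + O(n^33). (Equivalently, Faulhaber's formula gives the same leading term.)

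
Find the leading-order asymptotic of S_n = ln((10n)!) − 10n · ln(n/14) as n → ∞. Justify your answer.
S_n ~ 10n · (ln 140 − 1) + O(ln n)

Stirling: ln((10n)!) = 10n ln(10n) − 10n + O(ln n).
  S_n = 10n ln(10n) − 10n − 10n ln(n/14) + O(ln n)
      = 10n ln(10n) − 10n ln n + 10n ln 14 − 10n + O(ln n)
      = 10n ln 10 + 10n ln 14 − 10n + O(ln n)
      = 10n (ln 140 − 1) + O(ln n).
Numerically ln(140) − 1 ≈ 3.9416.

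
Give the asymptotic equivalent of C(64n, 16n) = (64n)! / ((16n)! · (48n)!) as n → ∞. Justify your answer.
C(64n, 16n) ~ (256/27)^(16n) · sqrt(2/(3π·16n))

Write N = 16n. Apply Stirling to each factorial:
  (4N)! ~ sqrt(2π·4N) · (4N/e)^(4N),
  N! ~ sqrt(2π N) · (N/e)^N,
  (3N)! ~ sqrt(2π·3N) · (3N/e)^(3N).
The exponential factors combine to (4N)^(4N) / (N^N · (3N)^(3N)) = 4^(4N)/3^(3N) = (4^4/3^3)^N = (256/27)^N.
The square-root prefactors combine to sqrt(2π·4N) / (sqrt(2π N)·sqrt(2π·3N)) = sqrt(4 / (2π·3·N)) = sqrt(2/(3π·16n)).
Substituting N = 16n: C(64n, 16n) ~ (256/27)^(16n) · sqrt(2/(3π·16n)).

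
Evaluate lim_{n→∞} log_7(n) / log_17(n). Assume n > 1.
lim = ln(17) / ln(7) = log_7(17)

Change of base: log_7(n) = ln n / ln 7 and log_17(n) = ln n / ln 17. The ratio is (ln n / ln 7) · (ln 17 / ln n) = ln 17 / ln 7, a constant independent of n. So the limit is ln 17 / ln 7 = log_7(17).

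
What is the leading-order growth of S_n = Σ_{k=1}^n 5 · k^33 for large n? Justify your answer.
S_n ~ 5 · n^34 / 34

By integral comparison (Euler-Maclaurin), Σ_{k=1}^n 5 · k^33 = 5 · ∫_0^n x^33 dx + O(n^33) = 5 · n^34/34 + O(n^33). (Equivalently, Faulhaber's formula gives the same leading term.)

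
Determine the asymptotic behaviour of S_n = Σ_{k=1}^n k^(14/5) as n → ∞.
S_n ~ (5/19) · n^(19/5)

Integral comparison: Σ_{k=1}^n k^(14/5) = ∫_0^n x^(14/5) dx + O(n^(14/5)). The integral is n^(1 + 14/5) / (1 + 14/5) = n^((14+5)/5) / ((14+5)/5) = (5/19) · n^(19/5).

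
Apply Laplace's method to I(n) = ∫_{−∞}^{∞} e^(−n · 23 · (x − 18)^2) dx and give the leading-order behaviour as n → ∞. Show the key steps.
I(n) = sqrt(π/(23n))

Here φ(x) = 23 · (x − 18)^2 has its unique minimum at x* = 18 with φ(x*) = 0 and φ''(x*) = 46. Laplace's method gives
  I(n) ~ e^(−n φ(x*)) · sqrt(2π / (n · φ''(x*))) = sqrt(2π / (46n)) = sqrt(π/(23n)).
This is exact: substituting u = (x − 18)·sqrt(23n) gives I(n) = (1/sqrt(23n)) ∫_{−∞}^{∞} e^(−u^2) du = sqrt(π/(23n)).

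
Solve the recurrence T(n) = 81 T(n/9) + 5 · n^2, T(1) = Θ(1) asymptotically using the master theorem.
T(n) = Θ(n^2 log n)

log_9 81 = 2, and f(n) = 5 · n^2 = Θ(n^(log_9 81)). This is Case 2 of the master theorem: T(n) = Θ(f(n) · log n) = Θ(n^2 log n).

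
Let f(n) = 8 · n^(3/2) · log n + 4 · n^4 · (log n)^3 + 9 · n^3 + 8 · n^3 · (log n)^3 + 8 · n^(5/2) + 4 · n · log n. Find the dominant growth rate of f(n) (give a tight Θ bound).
f(n) ∈ Θ(n^4 · (log n)^3)

Compare the terms by growth order. For large n, n^a · (log n)^b dominates n^a' · (log n)^b' iff a > a', or (a = a' and b > b'). Ranking the 6 terms shows the dominant one is 4 · n^4 · (log n)^3. Hence f(n) ∈ Θ(n^4 · (log n)^3).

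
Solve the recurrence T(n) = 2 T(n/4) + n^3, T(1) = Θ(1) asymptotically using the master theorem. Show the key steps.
T(n) = Θ(n^3)

log_4 2 ≈ 0.500. f(n) = n^3 dominates n^(log_4 2) since 3 > 0.500, and the regularity condition a·f(n/b) = 2·(n/4)^3 = (2/64)·n^3 ≤ c·f(n) holds with c = 2/64 ≈ 0.0312 < 1. So this is Case 3: T(n) = Θ(f(n)) = Θ(n^3).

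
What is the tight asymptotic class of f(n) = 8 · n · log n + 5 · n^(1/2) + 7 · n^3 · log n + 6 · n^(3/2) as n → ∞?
f(n) ∈ Θ(n^3 · log n)

Compare the terms by growth order. For large n, n^a · (log n)^b dominates n^a' · (log n)^b' iff a > a', or (a = a' and b > b'). Ranking the 4 terms shows the dominant one is 7 · n^3 · log n. Hence f(n) ∈ Θ(n^3 · log n).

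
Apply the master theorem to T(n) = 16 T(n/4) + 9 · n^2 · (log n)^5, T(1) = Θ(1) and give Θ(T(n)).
T(n) = Θ(n^2 · (log n)^6)

Here log_4 16 = 2 and f(n) = 9 · n^2 · (log n)^5 = Θ(n^(log_4 16) · (log n)^5). This is the extended Case 2 of the master theorem (f matches the critical exponent up to log factors), giving T(n) = Θ(n^(log_4 16) · (log n)^(5+1)) = Θ(n^2 · (log n)^6).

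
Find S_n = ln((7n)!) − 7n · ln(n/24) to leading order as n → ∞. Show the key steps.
S_n ~ 7n · (ln 168 − 1) + O(ln n)

Stirling: ln((7n)!) = 7n ln(7n) − 7n + O(ln n).
  S_n = 7n ln(7n) − 7n − 7n ln(n/24) + O(ln n)
      = 7n ln(7n) − 7n ln n + 7n ln 24 − 7n + O(ln n)
      = 7n ln 7 + 7n ln 24 − 7n + O(ln n)
      = 7n (ln 168 − 1) + O(ln n).
Numerically ln(168) − 1 ≈ 4.1240.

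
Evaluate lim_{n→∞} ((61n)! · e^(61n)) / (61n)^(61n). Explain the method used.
lim = ∞

Stirling: (61n)! ~ sqrt(2π·61n) · (61n/e)^(61n). Hence
  (61n)! · e^(61n) / (61n)^(61n) ~ sqrt(2π·61n) = sqrt(2π·61) · sqrt(n) → ∞.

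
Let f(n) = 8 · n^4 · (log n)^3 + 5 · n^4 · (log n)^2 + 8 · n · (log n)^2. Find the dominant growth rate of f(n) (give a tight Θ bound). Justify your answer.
f(n) ∈ Θ(n^4 · (log n)^3)

Compare the terms by growth order. For large n, n^a · (log n)^b dominates n^a' · (log n)^b' iff a > a', or (a = a' and b > b'). Ranking the 3 terms shows the dominant one is 8 · n^4 · (log n)^3. Hence f(n) ∈ Θ(n^4 · (log n)^3).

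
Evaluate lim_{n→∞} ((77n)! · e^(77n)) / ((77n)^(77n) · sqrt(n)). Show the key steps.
lim = sqrt(2π·77)

Stirling: (77n)! ~ sqrt(2π·77n) · (77n/e)^(77n). Hence
  (77n)! · e^(77n) / (77n)^(77n) ~ sqrt(2π·77n).
Dividing by sqrt(n): sqrt(2π·77n) / sqrt(n) = sqrt(2π·77) · n^((1−1)/2), so the limit is sqrt(2π·77).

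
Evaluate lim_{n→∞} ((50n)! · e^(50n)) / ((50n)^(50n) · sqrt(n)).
lim = sqrt(2π·50)

Stirling: (50n)! ~ sqrt(2π·50n) · (50n/e)^(50n). Hence
  (50n)! · e^(50n) / (50n)^(50n) ~ sqrt(2π·50n).
Dividing by sqrt(n): sqrt(2π·50n) / sqrt(n) = sqrt(2π·50) · n^((1−1)/2), so the limit is sqrt(2π·50).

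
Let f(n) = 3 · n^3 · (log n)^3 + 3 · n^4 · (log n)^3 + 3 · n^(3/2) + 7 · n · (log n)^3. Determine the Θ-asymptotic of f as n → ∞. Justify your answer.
f(n) ∈ Θ(n^4 · (log n)^3)

Compare the terms by growth order. For large n, n^a · (log n)^b dominates n^a' · (log n)^b' iff a > a', or (a = a' and b > b'). Ranking the 4 terms shows the dominant one is 3 · n^4 · (log n)^3. Hence f(n) ∈ Θ(n^4 · (log n)^3).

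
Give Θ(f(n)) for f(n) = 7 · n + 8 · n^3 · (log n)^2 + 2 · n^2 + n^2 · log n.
f(n) ∈ Θ(n^3 · (log n)^2)

Compare the terms by growth order. For large n, n^a · (log n)^b dominates n^a' · (log n)^b' iff a > a', or (a = a' and b > b'). Ranking the 4 terms shows the dominant one is 8 · n^3 · (log n)^2. Hence f(n) ∈ Θ(n^3 · (log n)^2).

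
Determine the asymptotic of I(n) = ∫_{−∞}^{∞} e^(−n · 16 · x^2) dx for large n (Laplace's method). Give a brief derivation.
I(n) = sqrt(π/(16n))

Here φ(x) = 16 · x^2 has its unique minimum at x* = 0 with φ(x*) = 0 and φ''(x*) = 32. Laplace's method gives
  I(n) ~ e^(−n φ(x*)) · sqrt(2π / (n · φ''(x*))) = sqrt(2π / (32n)) = sqrt(π/(16n)).
This is exact: substituting u = (x − 0)·sqrt(16n) gives I(n) = (1/sqrt(16n)) ∫_{−∞}^{∞} e^(−u^2) du = sqrt(π/(16n)).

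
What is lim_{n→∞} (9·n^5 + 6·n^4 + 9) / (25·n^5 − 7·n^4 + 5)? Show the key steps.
lim = 9/25

For large n the leading n^5 terms dominate both numerator and denominator. Dividing top and bottom by n^5, every other term tends to 0, leaving 9/25.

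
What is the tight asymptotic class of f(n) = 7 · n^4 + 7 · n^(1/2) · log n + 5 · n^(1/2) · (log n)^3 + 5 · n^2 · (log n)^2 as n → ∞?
f(n) ∈ Θ(n^4)

Compare the terms by growth order. For large n, n^a · (log n)^b dominates n^a' · (log n)^b' iff a > a', or (a = a' and b > b'). Ranking the 4 terms shows the dominant one is 7 · n^4. Hence f(n) ∈ Θ(n^4).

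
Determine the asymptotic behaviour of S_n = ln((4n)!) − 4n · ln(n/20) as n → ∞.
S_n ~ 4n · (ln 80 − 1) + O(ln n)

Stirling: ln((4n)!) = 4n ln(4n) − 4n + O(ln n).
  S_n = 4n ln(4n) − 4n − 4n ln(n/20) + O(ln n)
      = 4n ln(4n) − 4n ln n + 4n ln 20 − 4n + O(ln n)
      = 4n ln 4 + 4n ln 20 − 4n + O(ln n)
      = 4n (ln 80 − 1) + O(ln n).
Numerically ln(80) − 1 ≈ 3.3820.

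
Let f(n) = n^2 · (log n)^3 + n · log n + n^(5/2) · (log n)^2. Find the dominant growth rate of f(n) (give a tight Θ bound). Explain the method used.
f(n) ∈ Θ(n^(5/2) · (log n)^2)

Compare the terms by growth order. For large n, n^a · (log n)^b dominates n^a' · (log n)^b' iff a > a', or (a = a' and b > b'). Ranking the 3 terms shows the dominant one is n^(5/2) · (log n)^2. Hence f(n) ∈ Θ(n^(5/2) · (log n)^2).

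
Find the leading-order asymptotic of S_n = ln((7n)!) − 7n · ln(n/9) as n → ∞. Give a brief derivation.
S_n ~ 7n · (ln 63 − 1) + O(ln n)

Stirling: ln((7n)!) = 7n ln(7n) − 7n + O(ln n).
  S_n = 7n ln(7n) − 7n − 7n ln(n/9) + O(ln n)
      = 7n ln(7n) − 7n ln n + 7n ln 9 − 7n + O(ln n)
      = 7n ln 7 + 7n ln 9 − 7n + O(ln n)
      = 7n (ln 63 − 1) + O(ln n).
Numerically ln(63) − 1 ≈ 3.1431.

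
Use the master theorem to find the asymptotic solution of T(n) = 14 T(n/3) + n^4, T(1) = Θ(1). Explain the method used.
T(n) = Θ(n^4)

log_3 14 ≈ 2.402. f(n) = n^4 dominates n^(log_3 14) since 4 > 2.402, and the regularity condition a·f(n/b) = 14·(n/3)^4 = (14/81)·n^4 ≤ c·f(n) holds with c = 14/81 ≈ 0.173 < 1. So this is Case 3: T(n) = Θ(f(n)) = Θ(n^4).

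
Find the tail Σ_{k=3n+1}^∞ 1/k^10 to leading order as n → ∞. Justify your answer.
Σ_{k>3n} 1/k^10 ~ 1/(9 · (3n)^9)

Compare to the integral: ∫_{3n}^∞ x^(−10) dx = [−x^(−9)/9]_{3n}^∞ = 1/((10−1)·(3n)^9). Euler-Maclaurin then gives
  Σ_{k>3n} 1/k^10 = ∫_{3n}^∞ dx/x^10 − 1/(2·(3n)^10) + O(1/(3n)^11).
(Equivalently this is ζ(10) − Σ_{k≤3n} 1/k^10.)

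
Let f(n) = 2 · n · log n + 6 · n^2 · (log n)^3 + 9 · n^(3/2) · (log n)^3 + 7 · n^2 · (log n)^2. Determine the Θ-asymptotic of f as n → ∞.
f(n) ∈ Θ(n^2 · (log n)^3)

Compare the terms by growth order. For large n, n^a · (log n)^b dominates n^a' · (log n)^b' iff a > a', or (a = a' and b > b'). Ranking the 4 terms shows the dominant one is 6 · n^2 · (log n)^3. Hence f(n) ∈ Θ(n^2 · (log n)^3).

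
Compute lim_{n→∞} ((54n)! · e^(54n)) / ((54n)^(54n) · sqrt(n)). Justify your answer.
lim = sqrt(2π·54)

Stirling: (54n)! ~ sqrt(2π·54n) · (54n/e)^(54n). Hence
  (54n)! · e^(54n) / (54n)^(54n) ~ sqrt(2π·54n).
Dividing by sqrt(n): sqrt(2π·54n) / sqrt(n) = sqrt(2π·54) · n^((1−1)/2), so the limit is sqrt(2π·54).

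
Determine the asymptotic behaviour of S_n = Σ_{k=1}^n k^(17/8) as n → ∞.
S_n ~ (8/25) · n^(25/8)

Integral comparison: Σ_{k=1}^n k^(17/8) = ∫_0^n x^(17/8) dx + O(n^(17/8)). The integral is n^(1 + 17/8) / (1 + 17/8) = n^((17+8)/8) / ((17+8)/8) = (8/25) · n^(25/8).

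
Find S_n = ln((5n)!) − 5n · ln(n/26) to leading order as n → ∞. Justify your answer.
S_n ~ 5n · (ln 130 − 1) + O(ln n)

Stirling: ln((5n)!) = 5n ln(5n) − 5n + O(ln n).
  S_n = 5n ln(5n) − 5n − 5n ln(n/26) + O(ln n)
      = 5n ln(5n) − 5n ln n + 5n ln 26 − 5n + O(ln n)
      = 5n ln 5 + 5n ln 26 − 5n + O(ln n)
      = 5n (ln 130 − 1) + O(ln n).
Numerically ln(130) − 1 ≈ 3.8675.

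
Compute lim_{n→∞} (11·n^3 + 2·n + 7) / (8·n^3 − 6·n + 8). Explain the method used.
lim = 11/8

For large n the leading n^3 terms dominate both numerator and denominator. Dividing top and bottom by n^3, every other term tends to 0, leaving 11/8.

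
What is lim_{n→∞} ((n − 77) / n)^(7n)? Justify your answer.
lim = e^(−539)

Rewrite as (1 − 77/n)^(7n). By the standard limit (1 + x/n)^n → e^x, we have (1 − 77/n)^n → e^(−77), and raising to the 7th power gives e^(−539).
More precisely, ln[(1 − 77/n)^(7n)] = 7n · ln(1 − 77/n) = 7n · (-77/n + O(1/n^2)) = -539 + O(1/n) → -539.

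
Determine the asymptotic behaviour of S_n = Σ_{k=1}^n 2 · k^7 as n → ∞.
S_n ~ n^8 / 4

By integral comparison (Euler-Maclaurin), Σ_{k=1}^n 2 · k^7 = 2 · ∫_0^n x^7 dx + O(n^7) = 2 · n^8/8 = n^8 / 4 + O(n^7). (Equivalently, Faulhaber's formula gives the same leading term.)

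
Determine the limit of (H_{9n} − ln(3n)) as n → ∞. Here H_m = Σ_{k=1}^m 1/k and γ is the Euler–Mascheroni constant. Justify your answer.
lim = ln 3 + γ

By Euler-Maclaurin, H_m = ln m + γ + O(1/m). So
  H_{9n} − ln(3n) = ln(9n) + γ − ln(3n) + O(1/n)
                       = ln(9/3) + γ + O(1/n).
Hence the limit is ln(9/3) + γ (= ln 3).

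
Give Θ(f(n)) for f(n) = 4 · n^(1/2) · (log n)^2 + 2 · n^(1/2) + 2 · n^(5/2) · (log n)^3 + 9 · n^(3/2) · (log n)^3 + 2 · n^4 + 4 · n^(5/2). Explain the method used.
f(n) ∈ Θ(n^4)

Compare the terms by growth order. For large n, n^a · (log n)^b dominates n^a' · (log n)^b' iff a > a', or (a = a' and b > b'). Ranking the 6 terms shows the dominant one is 2 · n^4. Hence f(n) ∈ Θ(n^4).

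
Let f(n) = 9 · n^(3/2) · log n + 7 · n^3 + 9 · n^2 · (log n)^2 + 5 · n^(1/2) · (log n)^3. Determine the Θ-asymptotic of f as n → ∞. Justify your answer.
f(n) ∈ Θ(n^3)

Compare the terms by growth order. For large n, n^a · (log n)^b dominates n^a' · (log n)^b' iff a > a', or (a = a' and b > b'). Ranking the 4 terms shows the dominant one is 7 · n^3. Hence f(n) ∈ Θ(n^3).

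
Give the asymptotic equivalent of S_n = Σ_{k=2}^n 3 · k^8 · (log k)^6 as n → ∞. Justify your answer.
S_n ~ n^9 · (log n)^6 / 3

By integral comparison, S_n = ∫_1^n 3 · x^8 · (log x)^6 dx + O(n^8 · (log n)^6). For the integral, the leading term of ∫_1^n x^8 (log x)^6 dx is n^9/9 · (log n)^6 (by repeated integration by parts; each step lowers the log-exponent and produces a relatively O(1/log n) correction). Hence S_n ~ n^9 · (log n)^6 / 3.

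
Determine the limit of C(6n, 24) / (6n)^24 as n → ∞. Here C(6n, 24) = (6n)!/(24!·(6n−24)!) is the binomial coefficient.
lim = 1/24! = 1/620448401733239439360000

With N = 6n → ∞: C(N, 24) / N^24 = [N(N−1)…(N−23)] / (24! · N^24) = (1/24!) · 1 · (1 − 1/(6n)) · … · (1 − 23/(6n)). Each factor → 1 as N → ∞, so the limit is 1/24! = 1/620448401733239439360000.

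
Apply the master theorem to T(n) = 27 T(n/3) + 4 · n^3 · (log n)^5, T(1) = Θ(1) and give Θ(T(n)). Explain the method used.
T(n) = Θ(n^3 · (log n)^6)

Here log_3 27 = 3 and f(n) = 4 · n^3 · (log n)^5 = Θ(n^(log_3 27) · (log n)^5). This is the extended Case 2 of the master theorem (f matches the critical exponent up to log factors), giving T(n) = Θ(n^(log_3 27) · (log n)^(5+1)) = Θ(n^3 · (log n)^6).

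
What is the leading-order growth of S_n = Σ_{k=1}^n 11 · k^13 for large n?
S_n ~ 11 · n^14 / 14

By integral comparison (Euler-Maclaurin), Σ_{k=1}^n 11 · k^13 = 11 · ∫_0^n x^13 dx + O(n^13) = 11 · n^14/14 + O(n^13). (Equivalently, Faulhaber's formula gives the same leading term.)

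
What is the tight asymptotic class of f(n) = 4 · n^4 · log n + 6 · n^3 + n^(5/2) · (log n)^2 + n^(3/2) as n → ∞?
f(n) ∈ Θ(n^4 · log n)

Compare the terms by growth order. For large n, n^a · (log n)^b dominates n^a' · (log n)^b' iff a > a', or (a = a' and b > b'). Ranking the 4 terms shows the dominant one is 4 · n^4 · log n. Hence f(n) ∈ Θ(n^4 · log n).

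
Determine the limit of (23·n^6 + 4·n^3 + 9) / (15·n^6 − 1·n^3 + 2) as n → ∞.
lim = 23/15

For large n the leading n^6 terms dominate both numerator and denominator. Dividing top and bottom by n^6, every other term tends to 0, leaving 23/15.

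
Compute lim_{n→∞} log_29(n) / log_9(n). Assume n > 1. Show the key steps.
lim = ln(9) / ln(29) = log_29(9)

Change of base: log_29(n) = ln n / ln 29 and log_9(n) = ln n / ln 9. The ratio is (ln n / ln 29) · (ln 9 / ln n) = ln 9 / ln 29, a constant independent of n. So the limit is ln 9 / ln 29 = log_29(9).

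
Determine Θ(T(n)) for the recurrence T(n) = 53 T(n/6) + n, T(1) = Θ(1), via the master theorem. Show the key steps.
T(n) = Θ(n^(log_6 53))

Master theorem: compare f(n) = n to n^(log_6 53) where log_6 53 ≈ 2.216. Since 1 < log_6 53, we have f(n) = O(n^(log_6 53 − ε)) for some ε > 0 — Case 1. Hence T(n) = Θ(n^(log_6 53)).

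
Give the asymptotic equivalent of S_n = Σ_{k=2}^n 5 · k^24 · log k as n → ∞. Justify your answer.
S_n ~ n^25 log n / 5 − n^25 / 125

By integral comparison, S_n = ∫_1^n 5 · x^24 · log x dx + O(n^24 · log n). For the integral, ∫ x^24 log x dx = n^25 log n / 25 − n^25/625 (integration by parts). Hence S_n ~ n^25 log n / 5 − n^25 / 125.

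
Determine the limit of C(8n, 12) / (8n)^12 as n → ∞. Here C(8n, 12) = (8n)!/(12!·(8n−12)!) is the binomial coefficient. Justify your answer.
lim = 1/12! = 1/479001600

With N = 8n → ∞: C(N, 12) / N^12 = [N(N−1)…(N−11)] / (12! · N^12) = (1/12!) · 1 · (1 − 1/(8n)) · … · (1 − 11/(8n)). Each factor → 1 as N → ∞, so the limit is 1/12! = 1/479001600.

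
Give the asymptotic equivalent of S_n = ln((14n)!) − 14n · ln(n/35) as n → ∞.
S_n ~ 14n · (ln 490 − 1) + O(ln n)

Stirling: ln((14n)!) = 14n ln(14n) − 14n + O(ln n).
  S_n = 14n ln(14n) − 14n − 14n ln(n/35) + O(ln n)
      = 14n ln(14n) − 14n ln n + 14n ln 35 − 14n + O(ln n)
      = 14n ln 14 + 14n ln 35 − 14n + O(ln n)
      = 14n (ln 490 − 1) + O(ln n).
Numerically ln(490) − 1 ≈ 5.1944.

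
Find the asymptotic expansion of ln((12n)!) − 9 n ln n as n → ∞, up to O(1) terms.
ln((12n)!) − 9 n ln n = 3 n ln n + 12(ln 12 − 1) n + (1/2) ln(2π·12n) + O(1/n)

Stirling: ln((12n)!) = 12n ln(12n) − 12n + (1/2) ln(2π·12n) + O(1/n).
Expand 12n ln(12n) = 12n (ln n + ln 12) = 12n ln n + 12n ln 12.
Subtract 9n ln n: leading term is (12 − 9) n ln n = 3 n ln n. The next term is 12n ln 12 − 12n = 12(ln 12 − 1) n. Then the (1/2) ln(2π·12n) correction.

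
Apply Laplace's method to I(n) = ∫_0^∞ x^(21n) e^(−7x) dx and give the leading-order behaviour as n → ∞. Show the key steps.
I(n) ~ (sqrt(2π·21n) / 7) · (21n/(7e))^(21n)

Write the integrand as exp(21n ln x − 7x) and set f(x) = 21n ln x − 7x. Then f'(x) = 21n/x − 7 = 0 at x* = 21n/7, and f''(x*) = −21n/x*^2 = −7^2/(21n). Laplace's method (interior maximum) gives
  I(n) ~ e^(f(x*)) · sqrt(2π / |f''(x*)|)
        = exp(21n ln(21n/7) − 21n) · sqrt(2π · 21n / 7^2)
        = (21n/7)^(21n) e^(−21n) · sqrt(2π·21n) / 7
        = (sqrt(2π·21n) / 7) · (21n/(7e))^(21n).
This matches Γ(21n+1)/7^(21n+1) with Stirling applied to Γ.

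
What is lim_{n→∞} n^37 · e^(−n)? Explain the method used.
lim = 0

Exponentials with base > 1 dominate every fixed polynomial: for any fixed c, n^c / e^n → 0 as n → ∞ (e.g. by the ratio test, or since e^n grows faster than any power of n). Hence n^37 · e^(−n) = n^37 / e^n → 0.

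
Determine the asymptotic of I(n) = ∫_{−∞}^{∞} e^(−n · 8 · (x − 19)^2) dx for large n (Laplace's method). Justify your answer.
I(n) = sqrt(π/(8n))

Here φ(x) = 8 · (x − 19)^2 has its unique minimum at x* = 19 with φ(x*) = 0 and φ''(x*) = 16. Laplace's method gives
  I(n) ~ e^(−n φ(x*)) · sqrt(2π / (n · φ''(x*))) = sqrt(2π / (16n)) = sqrt(π/(8n)).
This is exact: substituting u = (x − 19)·sqrt(8n) gives I(n) = (1/sqrt(8n)) ∫_{−∞}^{∞} e^(−u^2) du = sqrt(π/(8n)).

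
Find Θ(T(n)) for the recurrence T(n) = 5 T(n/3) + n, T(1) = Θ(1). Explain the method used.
T(n) = Θ(n^(log_3 5))

Master theorem: compare f(n) = n to n^(log_3 5) where log_3 5 ≈ 1.465. Since 1 < log_3 5, we have f(n) = O(n^(log_3 5 − ε)) for some ε > 0 — Case 1. Hence T(n) = Θ(n^(log_3 5)).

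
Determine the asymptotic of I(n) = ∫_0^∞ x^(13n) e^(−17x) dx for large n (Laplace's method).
I(n) ~ (sqrt(2π·13n) / 17) · (13n/(17e))^(13n)

Write the integrand as exp(13n ln x − 17x) and set f(x) = 13n ln x − 17x. Then f'(x) = 13n/x − 17 = 0 at x* = 13n/17, and f''(x*) = −13n/x*^2 = −17^2/(13n). Laplace's method (interior maximum) gives
  I(n) ~ e^(f(x*)) · sqrt(2π / |f''(x*)|)
        = exp(13n ln(13n/17) − 13n) · sqrt(2π · 13n / 17^2)
        = (13n/17)^(13n) e^(−13n) · sqrt(2π·13n) / 17
        = (sqrt(2π·13n) / 17) · (13n/(17e))^(13n).
This matches Γ(13n+1)/17^(13n+1) with Stirling applied to Γ.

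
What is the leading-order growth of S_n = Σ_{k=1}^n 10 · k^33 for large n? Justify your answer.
S_n ~ 5 · n^34 / 17

By integral comparison (Euler-Maclaurin), Σ_{k=1}^n 10 · k^33 = 10 · ∫_0^n x^33 dx + O(n^33) = 10 · n^34/34 = 5 · n^34 / 17 + O(n^33). (Equivalently, Faulhaber's formula gives the same leading term.)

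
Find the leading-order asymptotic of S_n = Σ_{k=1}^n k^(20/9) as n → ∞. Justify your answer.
S_n ~ (9/29) · n^(29/9)

Integral comparison: Σ_{k=1}^n k^(20/9) = ∫_0^n x^(20/9) dx + O(n^(20/9)). The integral is n^(1 + 20/9) / (1 + 20/9) = n^((20+9)/9) / ((20+9)/9) = (9/29) · n^(29/9).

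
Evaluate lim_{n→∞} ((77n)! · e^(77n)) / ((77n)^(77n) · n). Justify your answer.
lim = 0

Stirling: (77n)! ~ sqrt(2π·77n) · (77n/e)^(77n). Hence
  (77n)! · e^(77n) / (77n)^(77n) ~ sqrt(2π·77n).
Dividing by n: sqrt(2π·77n) / n = sqrt(2π·77) · n^((1−2)/2), so the expression behaves like sqrt(2π·77) · n^((1−2)/2) → 0.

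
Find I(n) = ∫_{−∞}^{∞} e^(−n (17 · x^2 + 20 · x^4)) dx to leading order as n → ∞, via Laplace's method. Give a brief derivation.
I(n) ~ sqrt(π/(17n))

φ(x) = 17 · x^2 + 20 · x^4 has its unique global minimum at x* = 0 (since φ'(x) = 34x + 80x^3 = 0 only at x = 0 for real x with both coefficients positive, and φ → ∞ as |x| → ∞). At x* = 0, φ(0) = 0 and φ''(0) = 34. Laplace's method then gives
  I(n) ~ sqrt(2π / (n · φ''(0))) · e^(−n φ(0)) = sqrt(2π / (34n)) = sqrt(π/(17n)).
The 20 · x^4 term contributes only at subleading order (an O(1/n) relative correction).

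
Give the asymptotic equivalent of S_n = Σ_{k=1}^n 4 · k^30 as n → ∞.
S_n ~ 4 · n^31 / 31

By integral comparison (Euler-Maclaurin), Σ_{k=1}^n 4 · k^30 = 4 · ∫_0^n x^30 dx + O(n^30) = 4 · n^31/31 + O(n^30). (Equivalently, Faulhaber's formula gives the same leading term.)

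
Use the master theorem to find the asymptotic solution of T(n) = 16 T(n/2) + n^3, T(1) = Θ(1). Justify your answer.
T(n) = Θ(n^4)

Master theorem: compare f(n) = n^3 to n^(log_2 16) where log_2 16 = 4. Since 3 < log_2 16, we have f(n) = O(n^(log_2 16 − ε)) for some ε > 0 — Case 1. Hence T(n) = Θ(n^(log_2 16)) = Θ(n^4).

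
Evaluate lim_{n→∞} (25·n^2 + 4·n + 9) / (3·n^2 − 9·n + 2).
lim = 25/3

For large n the leading n^2 terms dominate both numerator and denominator. Dividing top and bottom by n^2, every other term tends to 0, leaving 25/3.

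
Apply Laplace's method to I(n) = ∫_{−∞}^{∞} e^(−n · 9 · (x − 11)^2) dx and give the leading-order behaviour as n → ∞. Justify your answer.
I(n) = sqrt(π/(9n))

Here φ(x) = 9 · (x − 11)^2 has its unique minimum at x* = 11 with φ(x*) = 0 and φ''(x*) = 18. Laplace's method gives
  I(n) ~ e^(−n φ(x*)) · sqrt(2π / (n · φ''(x*))) = sqrt(2π / (18n)) = sqrt(π/(9n)).
This is exact: substituting u = (x − 11)·sqrt(9n) gives I(n) = (1/sqrt(9n)) ∫_{−∞}^{∞} e^(−u^2) du = sqrt(π/(9n)).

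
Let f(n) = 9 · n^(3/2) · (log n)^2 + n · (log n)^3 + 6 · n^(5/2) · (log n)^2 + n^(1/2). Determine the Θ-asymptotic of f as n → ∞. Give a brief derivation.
f(n) ∈ Θ(n^(5/2) · (log n)^2)

Compare the terms by growth order. For large n, n^a · (log n)^b dominates n^a' · (log n)^b' iff a > a', or (a = a' and b > b'). Ranking the 4 terms shows the dominant one is 6 · n^(5/2) · (log n)^2. Hence f(n) ∈ Θ(n^(5/2) · (log n)^2).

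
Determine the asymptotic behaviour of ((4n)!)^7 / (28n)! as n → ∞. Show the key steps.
((4n)!)^7/(28n)! ~ ((2π·4n)^(6/2) / sqrt(7)) · 7^(−7·4n)  →  0

Write N = 4n. Stirling: N! ~ sqrt(2π N)(N/e)^N and (7N)! ~ sqrt(2π·7N)·(7N/e)^(7N).
  (N!)^7/(7N)! ~ (2π N)^(7/2) (N/e)^(7N) / [sqrt(2π·7N) (7N/e)^(7N)]
     = (2π N)^(7/2) / sqrt(2π·7N) · (N/(7N))^(7N)
     = (2π N)^((7−1)/2) / sqrt(7) · 7^(−7N).
Since 7^7 > 1, the factor 7^(−7N) decays exponentially, so the ratio → 0. Substituting N = 4n gives the stated form.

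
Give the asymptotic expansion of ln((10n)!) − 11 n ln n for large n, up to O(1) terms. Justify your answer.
ln((10n)!) − 11 n ln n = −n ln n + 10(ln 10 − 1) n + (1/2) ln(2π·10n) + O(1/n)

Stirling: ln((10n)!) = 10n ln(10n) − 10n + (1/2) ln(2π·10n) + O(1/n).
Expand 10n ln(10n) = 10n (ln n + ln 10) = 10n ln n + 10n ln 10.
Subtract 11n ln n: leading term is (10 − 11) n ln n = −n ln n. The next term is 10n ln 10 − 10n = 10(ln 10 − 1) n. Then the (1/2) ln(2π·10n) correction.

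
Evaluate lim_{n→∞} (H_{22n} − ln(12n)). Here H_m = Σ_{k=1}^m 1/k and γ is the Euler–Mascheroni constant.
lim = ln(11/6) + γ

By Euler-Maclaurin, H_m = ln m + γ + O(1/m). So
  H_{22n} − ln(12n) = ln(22n) + γ − ln(12n) + O(1/n)
                       = ln(22/12) + γ + O(1/n).
Hence the limit is ln(22/12) + γ (= ln(11/6)).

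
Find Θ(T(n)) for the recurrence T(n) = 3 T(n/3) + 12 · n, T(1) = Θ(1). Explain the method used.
T(n) = Θ(n log n)

log_3 3 = 1, and f(n) = 12 · n = Θ(n^(log_3 3)). This is Case 2 of the master theorem: T(n) = Θ(f(n) · log n) = Θ(n log n).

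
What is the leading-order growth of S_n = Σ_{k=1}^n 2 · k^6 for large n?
S_n ~ 2 · n^7 / 7

By integral comparison (Euler-Maclaurin), Σ_{k=1}^n 2 · k^6 = 2 · ∫_0^n x^6 dx + O(n^6) = 2 · n^7/7 + O(n^6). (Equivalently, Faulhaber's formula gives the same leading term.)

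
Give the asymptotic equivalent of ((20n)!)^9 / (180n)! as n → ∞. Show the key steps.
((20n)!)^9/(180n)! ~ ((2π·20n)^(8/2) / 3) · 9^(−9·20n)  →  0

Write N = 20n. Stirling: N! ~ sqrt(2π N)(N/e)^N and (9N)! ~ sqrt(2π·9N)·(9N/e)^(9N).
  (N!)^9/(9N)! ~ (2π N)^(9/2) (N/e)^(9N) / [sqrt(2π·9N) (9N/e)^(9N)]
     = (2π N)^(9/2) / sqrt(2π·9N) · (N/(9N))^(9N)
     = (2π N)^((9−1)/2) / 3 · 9^(−9N).
Since 9^9 > 1, the factor 9^(−9N) decays exponentially, so the ratio → 0. Substituting N = 20n gives the stated form.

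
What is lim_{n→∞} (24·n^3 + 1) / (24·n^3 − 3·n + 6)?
lim = 24/24 = 1

For large n the leading n^3 terms dominate both numerator and denominator. Dividing top and bottom by n^3, every other term tends to 0, leaving 24/24 = 1.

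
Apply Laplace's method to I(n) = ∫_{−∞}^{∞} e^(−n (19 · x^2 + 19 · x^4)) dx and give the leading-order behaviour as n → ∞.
I(n) ~ sqrt(π/(19n))

φ(x) = 19 · x^2 + 19 · x^4 has its unique global minimum at x* = 0 (since φ'(x) = 38x + 76x^3 = 0 only at x = 0 for real x with both coefficients positive, and φ → ∞ as |x| → ∞). At x* = 0, φ(0) = 0 and φ''(0) = 38. Laplace's method then gives
  I(n) ~ sqrt(2π / (n · φ''(0))) · e^(−n φ(0)) = sqrt(2π / (38n)) = sqrt(π/(19n)).
The 19 · x^4 term contributes only at subleading order (an O(1/n) relative correction).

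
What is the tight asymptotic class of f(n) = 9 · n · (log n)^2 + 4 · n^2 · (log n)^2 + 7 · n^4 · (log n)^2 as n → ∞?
f(n) ∈ Θ(n^4 · (log n)^2)

Compare the terms by growth order. For large n, n^a · (log n)^b dominates n^a' · (log n)^b' iff a > a', or (a = a' and b > b'). Ranking the 3 terms shows the dominant one is 7 · n^4 · (log n)^2. Hence f(n) ∈ Θ(n^4 · (log n)^2).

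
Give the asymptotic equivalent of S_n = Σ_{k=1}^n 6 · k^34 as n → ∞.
S_n ~ 6 · n^35 / 35

By integral comparison (Euler-Maclaurin), Σ_{k=1}^n 6 · k^34 = 6 · ∫_0^n x^34 dx + O(n^34) = 6 · n^35/35 + O(n^34). (Equivalently, Faulhaber's formula gives the same leading term.)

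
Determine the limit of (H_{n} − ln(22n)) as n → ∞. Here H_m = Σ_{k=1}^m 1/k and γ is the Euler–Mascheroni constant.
lim = −ln 22 + γ

By Euler-Maclaurin, H_m = ln m + γ + O(1/m). So
  H_{n} − ln(22n) = ln(n) + γ − ln(22n) + O(1/n)
                       = ln(1/22) + γ + O(1/n).
Hence the limit is ln(1/22) + γ.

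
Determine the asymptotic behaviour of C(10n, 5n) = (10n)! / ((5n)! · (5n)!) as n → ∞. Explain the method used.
C(10n, 5n) ~ (4)^(5n) · sqrt(1/(π·5n))

Write N = 5n. Apply Stirling to each factorial:
  (2N)! ~ sqrt(2π·2N) · (2N/e)^(2N),
  N! ~ sqrt(2π N) · (N/e)^N,
  (1N)! ~ sqrt(2π·1N) · (1N/e)^(1N).
The exponential factors combine to (2N)^(2N) / (N^N · (1N)^(1N)) = 2^(2N)/1^(1N) = (2^2/1^1)^N = (4)^N.
The square-root prefactors combine to sqrt(2π·2N) / (sqrt(2π N)·sqrt(2π·1N)) = sqrt(2 / (2π·1·N)) = sqrt(1/(π·5n)).
Substituting N = 5n: C(10n, 5n) ~ (4)^(5n) · sqrt(1/(π·5n)).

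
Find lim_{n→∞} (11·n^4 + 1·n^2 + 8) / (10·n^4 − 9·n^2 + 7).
lim = 11/10

For large n the leading n^4 terms dominate both numerator and denominator. Dividing top and bottom by n^4, every other term tends to 0, leaving 11/10.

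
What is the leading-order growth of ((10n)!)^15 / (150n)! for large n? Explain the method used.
((10n)!)^15/(150n)! ~ ((2π·10n)^(14/2) / sqrt(15)) · 15^(−15·10n)  →  0

Write N = 10n. Stirling: N! ~ sqrt(2π N)(N/e)^N and (15N)! ~ sqrt(2π·15N)·(15N/e)^(15N).
  (N!)^15/(15N)! ~ (2π N)^(15/2) (N/e)^(15N) / [sqrt(2π·15N) (15N/e)^(15N)]
     = (2π N)^(15/2) / sqrt(2π·15N) · (N/(15N))^(15N)
     = (2π N)^((15−1)/2) / sqrt(15) · 15^(−15N).
Since 15^15 > 1, the factor 15^(−15N) decays exponentially, so the ratio → 0. Substituting N = 10n gives the stated form.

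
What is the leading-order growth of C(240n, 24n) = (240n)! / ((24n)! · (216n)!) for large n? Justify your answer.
C(240n, 24n) ~ (10000000000/387420489)^(24n) · sqrt(5/(9π·24n))

Write N = 24n. Apply Stirling to each factorial:
  (10N)! ~ sqrt(2π·10N) · (10N/e)^(10N),
  N! ~ sqrt(2π N) · (N/e)^N,
  (9N)! ~ sqrt(2π·9N) · (9N/e)^(9N).
The exponential factors combine to (10N)^(10N) / (N^N · (9N)^(9N)) = 10^(10N)/9^(9N) = (10^10/9^9)^N = (10000000000/387420489)^N.
The square-root prefactors combine to sqrt(2π·10N) / (sqrt(2π N)·sqrt(2π·9N)) = sqrt(10 / (2π·9·N)) = sqrt(5/(9π·24n)).
Substituting N = 24n: C(240n, 24n) ~ (10000000000/387420489)^(24n) · sqrt(5/(9π·24n)).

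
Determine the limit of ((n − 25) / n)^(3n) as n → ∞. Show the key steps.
lim = e^(−75)

Rewrite as (1 − 25/n)^(3n). By the standard limit (1 + x/n)^n → e^x, we have (1 − 25/n)^n → e^(−25), and raising to the 3rd power gives e^(−75).
More precisely, ln[(1 − 25/n)^(3n)] = 3n · ln(1 − 25/n) = 3n · (-25/n + O(1/n^2)) = -75 + O(1/n) → -75.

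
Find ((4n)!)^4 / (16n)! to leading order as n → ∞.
((4n)!)^4/(16n)! ~ ((2π·4n)^(3/2) / 2) · 4^(−4·4n)  →  0

Write N = 4n. Stirling: N! ~ sqrt(2π N)(N/e)^N and (4N)! ~ sqrt(2π·4N)·(4N/e)^(4N).
  (N!)^4/(4N)! ~ (2π N)^(4/2) (N/e)^(4N) / [sqrt(2π·4N) (4N/e)^(4N)]
     = (2π N)^(4/2) / sqrt(2π·4N) · (N/(4N))^(4N)
     = (2π N)^((4−1)/2) / 2 · 4^(−4N).
Since 4^4 > 1, the factor 4^(−4N) decays exponentially, so the ratio → 0. Substituting N = 4n gives the stated form.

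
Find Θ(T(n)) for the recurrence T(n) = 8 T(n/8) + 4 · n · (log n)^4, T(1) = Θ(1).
T(n) = Θ(n · (log n)^5)

Here log_8 8 = 1 and f(n) = 4 · n · (log n)^4 = Θ(n^(log_8 8) · (log n)^4). This is the extended Case 2 of the master theorem (f matches the critical exponent up to log factors), giving T(n) = Θ(n^(log_8 8) · (log n)^(4+1)) = Θ(n · (log n)^5).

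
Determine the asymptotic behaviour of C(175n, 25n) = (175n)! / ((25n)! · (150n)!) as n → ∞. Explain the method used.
C(175n, 25n) ~ (823543/46656)^(25n) · sqrt(7/(12π·25n))

Write N = 25n. Apply Stirling to each factorial:
  (7N)! ~ sqrt(2π·7N) · (7N/e)^(7N),
  N! ~ sqrt(2π N) · (N/e)^N,
  (6N)! ~ sqrt(2π·6N) · (6N/e)^(6N).
The exponential factors combine to (7N)^(7N) / (N^N · (6N)^(6N)) = 7^(7N)/6^(6N) = (7^7/6^6)^N = (823543/46656)^N.
The square-root prefactors combine to sqrt(2π·7N) / (sqrt(2π N)·sqrt(2π·6N)) = sqrt(7 / (2π·6·N)) = sqrt(7/(12π·25n)).
Substituting N = 25n: C(175n, 25n) ~ (823543/46656)^(25n) · sqrt(7/(12π·25n)).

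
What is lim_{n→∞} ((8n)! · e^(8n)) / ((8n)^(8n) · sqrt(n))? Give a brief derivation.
lim = sqrt(2π·8)

Stirling: (8n)! ~ sqrt(2π·8n) · (8n/e)^(8n). Hence
  (8n)! · e^(8n) / (8n)^(8n) ~ sqrt(2π·8n).
Dividing by sqrt(n): sqrt(2π·8n) / sqrt(n) = sqrt(2π·8) · n^((1−1)/2), so the limit is sqrt(2π·8).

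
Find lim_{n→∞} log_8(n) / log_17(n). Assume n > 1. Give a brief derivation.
lim = ln(17) / ln(8) = log_8(17)

Change of base: log_8(n) = ln n / ln 8 and log_17(n) = ln n / ln 17. The ratio is (ln n / ln 8) · (ln 17 / ln n) = ln 17 / ln 8, a constant independent of n. So the limit is ln 17 / ln 8 = log_8(17).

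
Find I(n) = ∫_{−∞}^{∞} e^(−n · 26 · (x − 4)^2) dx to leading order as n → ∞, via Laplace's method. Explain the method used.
I(n) = sqrt(π/(26n))

Here φ(x) = 26 · (x − 4)^2 has its unique minimum at x* = 4 with φ(x*) = 0 and φ''(x*) = 52. Laplace's method gives
  I(n) ~ e^(−n φ(x*)) · sqrt(2π / (n · φ''(x*))) = sqrt(2π / (52n)) = sqrt(π/(26n)).
This is exact: substituting u = (x − 4)·sqrt(26n) gives I(n) = (1/sqrt(26n)) ∫_{−∞}^{∞} e^(−u^2) du = sqrt(π/(26n)).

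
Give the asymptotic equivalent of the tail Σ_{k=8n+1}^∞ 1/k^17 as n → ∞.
Σ_{k>8n} 1/k^17 ~ 1/(16 · (8n)^16)

Compare to the integral: ∫_{8n}^∞ x^(−17) dx = [−x^(−16)/16]_{8n}^∞ = 1/((17−1)·(8n)^16). Euler-Maclaurin then gives
  Σ_{k>8n} 1/k^17 = ∫_{8n}^∞ dx/x^17 − 1/(2·(8n)^17) + O(1/(8n)^18).
(Equivalently this is ζ(17) − Σ_{k≤8n} 1/k^17.)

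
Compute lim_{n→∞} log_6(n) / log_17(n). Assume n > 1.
lim = ln(17) / ln(6) = log_6(17)

Change of base: log_6(n) = ln n / ln 6 and log_17(n) = ln n / ln 17. The ratio is (ln n / ln 6) · (ln 17 / ln n) = ln 17 / ln 6, a constant independent of n. So the limit is ln 17 / ln 6 = log_6(17).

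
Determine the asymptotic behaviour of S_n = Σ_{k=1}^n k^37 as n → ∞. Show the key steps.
S_n ~ n^38 / 38

By integral comparison (Euler-Maclaurin), Σ_{k=1}^n k^37 = ∫_0^n x^37 dx + O(n^37) = n^38/38 + O(n^37). (Equivalently, Faulhaber's formula gives the same leading term.)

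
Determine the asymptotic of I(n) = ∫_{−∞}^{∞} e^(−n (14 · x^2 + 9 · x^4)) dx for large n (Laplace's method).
I(n) ~ sqrt(π/(14n))

φ(x) = 14 · x^2 + 9 · x^4 has its unique global minimum at x* = 0 (since φ'(x) = 28x + 36x^3 = 0 only at x = 0 for real x with both coefficients positive, and φ → ∞ as |x| → ∞). At x* = 0, φ(0) = 0 and φ''(0) = 28. Laplace's method then gives
  I(n) ~ sqrt(2π / (n · φ''(0))) · e^(−n φ(0)) = sqrt(2π / (28n)) = sqrt(π/(14n)).
The 9 · x^4 term contributes only at subleading order (an O(1/n) relative correction).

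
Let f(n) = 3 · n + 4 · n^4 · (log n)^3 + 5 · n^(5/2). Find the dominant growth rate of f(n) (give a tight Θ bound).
f(n) ∈ Θ(n^4 · (log n)^3)

Compare the terms by growth order. For large n, n^a · (log n)^b dominates n^a' · (log n)^b' iff a > a', or (a = a' and b > b'). Ranking the 3 terms shows the dominant one is 4 · n^4 · (log n)^3. Hence f(n) ∈ Θ(n^4 · (log n)^3).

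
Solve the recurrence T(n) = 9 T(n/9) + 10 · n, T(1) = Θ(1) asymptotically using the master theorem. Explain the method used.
T(n) = Θ(n log n)

log_9 9 = 1, and f(n) = 10 · n = Θ(n^(log_9 9)). This is Case 2 of the master theorem: T(n) = Θ(f(n) · log n) = Θ(n log n).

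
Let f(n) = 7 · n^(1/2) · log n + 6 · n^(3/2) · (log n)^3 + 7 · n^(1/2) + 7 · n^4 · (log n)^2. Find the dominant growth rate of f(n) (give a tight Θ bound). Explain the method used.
f(n) ∈ Θ(n^4 · (log n)^2)

Compare the terms by growth order. For large n, n^a · (log n)^b dominates n^a' · (log n)^b' iff a > a', or (a = a' and b > b'). Ranking the 4 terms shows the dominant one is 7 · n^4 · (log n)^2. Hence f(n) ∈ Θ(n^4 · (log n)^2).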